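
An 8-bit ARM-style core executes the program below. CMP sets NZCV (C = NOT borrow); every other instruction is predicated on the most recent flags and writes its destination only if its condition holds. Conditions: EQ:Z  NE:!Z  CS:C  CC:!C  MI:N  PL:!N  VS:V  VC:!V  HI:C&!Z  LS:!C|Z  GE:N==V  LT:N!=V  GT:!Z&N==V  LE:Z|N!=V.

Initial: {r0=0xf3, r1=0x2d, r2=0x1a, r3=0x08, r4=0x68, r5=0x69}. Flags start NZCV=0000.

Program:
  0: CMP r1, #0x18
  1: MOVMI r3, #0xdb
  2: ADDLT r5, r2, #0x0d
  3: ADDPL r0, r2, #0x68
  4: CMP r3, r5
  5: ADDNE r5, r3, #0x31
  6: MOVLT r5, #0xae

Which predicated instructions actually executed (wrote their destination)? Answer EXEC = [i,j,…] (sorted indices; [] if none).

EXEC = [3,5,6]

0: ✓ CMP  NZCV=0010
1: · MOVMI
2: · ADDLT
3: ✓ ADDPL  r0←0x82
4: ✓ CMP  NZCV=1000
5: ✓ ADDNE  r5←0x39
6: ✓ MOVLT  r5←0xae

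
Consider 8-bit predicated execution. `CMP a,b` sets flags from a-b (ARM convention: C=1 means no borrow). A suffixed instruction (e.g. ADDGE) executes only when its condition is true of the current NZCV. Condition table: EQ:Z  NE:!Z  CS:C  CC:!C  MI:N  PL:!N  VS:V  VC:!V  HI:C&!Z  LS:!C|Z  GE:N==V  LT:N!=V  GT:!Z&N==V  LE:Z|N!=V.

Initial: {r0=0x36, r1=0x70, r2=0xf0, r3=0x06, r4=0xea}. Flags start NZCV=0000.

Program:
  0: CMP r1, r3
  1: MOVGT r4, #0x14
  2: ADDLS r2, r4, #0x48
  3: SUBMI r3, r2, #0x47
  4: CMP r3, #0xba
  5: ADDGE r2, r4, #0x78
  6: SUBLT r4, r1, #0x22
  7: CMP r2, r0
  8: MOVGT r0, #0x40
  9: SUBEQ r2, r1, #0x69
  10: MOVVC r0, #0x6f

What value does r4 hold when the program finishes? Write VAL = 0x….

VAL = 0x14

0: ✓ CMP  NZCV=0010
1: ✓ MOVGT  r4←0x14
2: · ADDLS
3: · SUBMI
4: ✓ CMP  NZCV=0000
5: ✓ ADDGE  r2←0x8c
6: · SUBLT
7: ✓ CMP  NZCV=0011
8: · MOVGT
9: · SUBEQ
10: · MOVVC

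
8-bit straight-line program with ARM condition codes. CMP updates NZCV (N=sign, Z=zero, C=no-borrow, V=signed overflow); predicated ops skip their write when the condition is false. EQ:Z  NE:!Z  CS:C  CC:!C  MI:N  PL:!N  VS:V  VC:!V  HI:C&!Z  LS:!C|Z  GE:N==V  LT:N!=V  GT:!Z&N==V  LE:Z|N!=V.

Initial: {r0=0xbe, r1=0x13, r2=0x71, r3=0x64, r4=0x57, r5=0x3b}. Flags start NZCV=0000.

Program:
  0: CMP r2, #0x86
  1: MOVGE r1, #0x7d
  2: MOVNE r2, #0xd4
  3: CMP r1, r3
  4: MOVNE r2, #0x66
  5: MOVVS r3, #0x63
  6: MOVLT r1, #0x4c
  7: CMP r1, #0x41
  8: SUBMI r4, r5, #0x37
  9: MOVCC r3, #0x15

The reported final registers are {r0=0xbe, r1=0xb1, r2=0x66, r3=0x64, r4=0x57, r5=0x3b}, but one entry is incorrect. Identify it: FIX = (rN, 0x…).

[0] flags=1001 → (cmp)
[1] flags=1001 GE?T → r1=0x7d
[2] flags=1001 NE?T → r2=0xd4
[3] flags=0010 → (cmp)
[4] flags=0010 NE?T → r2=0x66
[5] flags=0010 VS?F → skip
[6] flags=0010 LT?F → skip
[7] flags=0010 → (cmp)
[8] flags=0010 MI?F → skip
[9] flags=0010 CC?F → skip

FIX = (r1, 0x7d)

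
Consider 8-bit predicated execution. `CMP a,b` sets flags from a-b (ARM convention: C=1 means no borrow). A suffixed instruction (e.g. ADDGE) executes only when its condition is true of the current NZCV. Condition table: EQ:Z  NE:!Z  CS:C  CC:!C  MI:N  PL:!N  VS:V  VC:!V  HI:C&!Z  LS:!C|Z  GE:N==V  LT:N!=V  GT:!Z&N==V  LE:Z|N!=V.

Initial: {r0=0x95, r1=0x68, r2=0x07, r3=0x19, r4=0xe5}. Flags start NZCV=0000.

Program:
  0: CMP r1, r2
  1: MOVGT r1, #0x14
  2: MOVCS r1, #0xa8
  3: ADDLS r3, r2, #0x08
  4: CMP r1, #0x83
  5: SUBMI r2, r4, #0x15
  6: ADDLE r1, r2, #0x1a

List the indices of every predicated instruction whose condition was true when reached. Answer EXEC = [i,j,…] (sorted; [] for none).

0: ✓ CMP  NZCV=0010
1: ✓ MOVGT  r1←0x14
2: ✓ MOVCS  r1←0xa8
3: · ADDLS
4: ✓ CMP  NZCV=0010
5: · SUBMI
6: · ADDLE

EXEC = [1,2]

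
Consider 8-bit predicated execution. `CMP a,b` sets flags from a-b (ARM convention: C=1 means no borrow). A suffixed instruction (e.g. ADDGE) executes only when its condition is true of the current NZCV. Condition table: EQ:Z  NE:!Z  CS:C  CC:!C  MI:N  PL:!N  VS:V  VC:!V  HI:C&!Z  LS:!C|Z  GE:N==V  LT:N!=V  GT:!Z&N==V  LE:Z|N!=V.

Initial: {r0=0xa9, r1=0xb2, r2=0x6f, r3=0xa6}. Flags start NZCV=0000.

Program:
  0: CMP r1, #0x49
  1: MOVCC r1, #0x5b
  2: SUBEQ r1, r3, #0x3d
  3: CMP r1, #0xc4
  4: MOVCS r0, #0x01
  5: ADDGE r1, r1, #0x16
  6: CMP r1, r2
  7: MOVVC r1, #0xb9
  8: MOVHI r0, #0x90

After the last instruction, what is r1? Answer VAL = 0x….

0: ✓ CMP  NZCV=0011
1: · MOVCC
2: · SUBEQ
3: ✓ CMP  NZCV=1000
4: · MOVCS
5: · ADDGE
6: ✓ CMP  NZCV=0011
7: · MOVVC
8: ✓ MOVHI  r0←0x90

VAL = 0xb2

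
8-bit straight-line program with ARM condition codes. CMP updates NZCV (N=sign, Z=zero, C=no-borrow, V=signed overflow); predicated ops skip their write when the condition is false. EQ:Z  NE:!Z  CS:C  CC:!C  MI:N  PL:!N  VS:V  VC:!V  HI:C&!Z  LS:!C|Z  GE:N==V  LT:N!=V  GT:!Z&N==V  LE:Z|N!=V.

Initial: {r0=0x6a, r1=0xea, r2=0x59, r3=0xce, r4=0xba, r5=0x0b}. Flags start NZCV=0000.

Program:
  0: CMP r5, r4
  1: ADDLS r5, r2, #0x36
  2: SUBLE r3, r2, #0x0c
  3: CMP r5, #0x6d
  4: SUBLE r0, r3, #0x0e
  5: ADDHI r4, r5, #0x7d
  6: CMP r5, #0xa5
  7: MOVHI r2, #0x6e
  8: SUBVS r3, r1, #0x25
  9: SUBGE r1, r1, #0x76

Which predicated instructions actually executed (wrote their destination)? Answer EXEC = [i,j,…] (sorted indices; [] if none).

EXEC = [1,4,5]

0: ✓ CMP  NZCV=0000
1: ✓ ADDLS  r5←0x8f
2: · SUBLE
3: ✓ CMP  NZCV=0011
4: ✓ SUBLE  r0←0xc0
5: ✓ ADDHI  r4←0x0c
6: ✓ CMP  NZCV=1000
7: · MOVHI
8: · SUBVS
9: · SUBGE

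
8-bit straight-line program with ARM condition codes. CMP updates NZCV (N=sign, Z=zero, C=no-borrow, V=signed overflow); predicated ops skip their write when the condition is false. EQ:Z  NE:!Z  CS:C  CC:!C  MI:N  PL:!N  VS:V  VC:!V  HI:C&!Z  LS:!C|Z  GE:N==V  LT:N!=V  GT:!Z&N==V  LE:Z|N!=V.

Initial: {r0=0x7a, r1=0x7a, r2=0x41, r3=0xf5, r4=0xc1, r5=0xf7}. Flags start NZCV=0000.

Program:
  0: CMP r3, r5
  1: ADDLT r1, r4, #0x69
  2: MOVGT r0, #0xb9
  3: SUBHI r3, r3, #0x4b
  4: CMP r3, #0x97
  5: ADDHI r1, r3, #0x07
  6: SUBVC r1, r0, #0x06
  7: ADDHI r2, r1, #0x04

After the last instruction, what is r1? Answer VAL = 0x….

VAL = 0x74

[0] flags=1000 → (cmp)
[1] flags=1000 LT?T → r1=0x2a
[2] flags=1000 GT?F → skip
[3] flags=1000 HI?F → skip
[4] flags=0010 → (cmp)
[5] flags=0010 HI?T → r1=0xfc
[6] flags=0010 VC?T → r1=0x74
[7] flags=0010 HI?T → r2=0x78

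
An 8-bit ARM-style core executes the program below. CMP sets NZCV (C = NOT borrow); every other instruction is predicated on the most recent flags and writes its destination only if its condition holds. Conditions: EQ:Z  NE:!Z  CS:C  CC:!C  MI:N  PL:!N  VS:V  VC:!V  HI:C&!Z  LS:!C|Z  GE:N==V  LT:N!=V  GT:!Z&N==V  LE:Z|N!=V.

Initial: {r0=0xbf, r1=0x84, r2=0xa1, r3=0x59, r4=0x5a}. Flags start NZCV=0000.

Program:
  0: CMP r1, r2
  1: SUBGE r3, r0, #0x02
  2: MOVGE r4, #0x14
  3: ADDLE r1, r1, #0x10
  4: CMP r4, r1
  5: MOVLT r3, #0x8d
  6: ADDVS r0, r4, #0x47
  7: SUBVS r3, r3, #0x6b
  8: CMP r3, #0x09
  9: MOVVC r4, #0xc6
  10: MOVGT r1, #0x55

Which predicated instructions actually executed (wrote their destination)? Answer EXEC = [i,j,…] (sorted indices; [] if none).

[0] flags=1000 → (cmp)
[1] flags=1000 GE?F → skip
[2] flags=1000 GE?F → skip
[3] flags=1000 LE?T → r1=0x94
[4] flags=1001 → (cmp)
[5] flags=1001 LT?F → skip
[6] flags=1001 VS?T → r0=0xa1
[7] flags=1001 VS?T → r3=0xee
[8] flags=1010 → (cmp)
[9] flags=1010 VC?T → r4=0xc6
[10] flags=1010 GT?F → skip

EXEC = [3,6,7,9]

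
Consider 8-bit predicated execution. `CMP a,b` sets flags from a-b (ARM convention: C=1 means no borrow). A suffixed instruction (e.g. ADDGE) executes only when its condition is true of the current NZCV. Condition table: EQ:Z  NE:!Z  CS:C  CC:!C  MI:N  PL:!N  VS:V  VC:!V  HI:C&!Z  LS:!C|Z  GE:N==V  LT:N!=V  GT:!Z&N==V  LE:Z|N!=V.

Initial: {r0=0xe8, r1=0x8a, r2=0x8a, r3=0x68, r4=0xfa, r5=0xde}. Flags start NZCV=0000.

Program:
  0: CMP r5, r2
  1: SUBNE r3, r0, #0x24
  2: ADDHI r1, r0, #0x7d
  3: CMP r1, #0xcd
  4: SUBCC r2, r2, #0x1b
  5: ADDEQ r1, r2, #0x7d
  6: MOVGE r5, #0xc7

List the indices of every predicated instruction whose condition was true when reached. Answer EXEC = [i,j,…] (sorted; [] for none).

EXEC = [1,2,4,6]

[0] flags=0010 → (cmp)
[1] flags=0010 NE?T → r3=0xc4
[2] flags=0010 HI?T → r1=0x65
[3] flags=1001 → (cmp)
[4] flags=1001 CC?T → r2=0x6f
[5] flags=1001 EQ?F → skip
[6] flags=1001 GE?T → r5=0xc7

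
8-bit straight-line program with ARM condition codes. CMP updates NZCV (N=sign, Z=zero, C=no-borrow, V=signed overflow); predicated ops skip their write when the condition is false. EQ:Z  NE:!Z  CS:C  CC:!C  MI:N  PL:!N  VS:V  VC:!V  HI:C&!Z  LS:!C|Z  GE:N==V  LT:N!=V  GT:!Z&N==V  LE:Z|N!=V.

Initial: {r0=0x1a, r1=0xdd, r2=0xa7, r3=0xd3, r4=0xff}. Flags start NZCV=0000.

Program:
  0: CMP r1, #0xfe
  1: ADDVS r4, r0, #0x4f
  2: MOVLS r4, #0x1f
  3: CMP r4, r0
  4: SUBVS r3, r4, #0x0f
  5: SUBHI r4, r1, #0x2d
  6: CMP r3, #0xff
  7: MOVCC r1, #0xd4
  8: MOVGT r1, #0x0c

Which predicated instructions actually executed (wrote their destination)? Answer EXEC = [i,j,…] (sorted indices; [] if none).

EXEC = [2,5,7]

0: ✓ CMP  NZCV=1000
1: · ADDVS
2: ✓ MOVLS  r4←0x1f
3: ✓ CMP  NZCV=0010
4: · SUBVS
5: ✓ SUBHI  r4←0xb0
6: ✓ CMP  NZCV=1000
7: ✓ MOVCC  r1←0xd4
8: · MOVGT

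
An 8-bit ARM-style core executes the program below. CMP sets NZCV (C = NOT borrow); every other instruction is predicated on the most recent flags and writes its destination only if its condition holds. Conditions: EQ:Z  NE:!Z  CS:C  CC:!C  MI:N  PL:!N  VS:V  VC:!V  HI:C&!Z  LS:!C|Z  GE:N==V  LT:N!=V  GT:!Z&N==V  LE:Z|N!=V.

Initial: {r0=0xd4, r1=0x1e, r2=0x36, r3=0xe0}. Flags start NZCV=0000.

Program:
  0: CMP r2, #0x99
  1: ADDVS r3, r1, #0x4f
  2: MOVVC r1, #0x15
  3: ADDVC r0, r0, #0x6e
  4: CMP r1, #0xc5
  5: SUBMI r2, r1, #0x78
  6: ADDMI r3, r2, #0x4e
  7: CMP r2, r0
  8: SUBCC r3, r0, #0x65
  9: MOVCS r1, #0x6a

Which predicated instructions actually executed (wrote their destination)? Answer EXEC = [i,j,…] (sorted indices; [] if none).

EXEC = [1,8]

0: ✓ CMP  NZCV=1001
1: ✓ ADDVS  r3←0x6d
2: · MOVVC
3: · ADDVC
4: ✓ CMP  NZCV=0000
5: · SUBMI
6: · ADDMI
7: ✓ CMP  NZCV=0000
8: ✓ SUBCC  r3←0x6f
9: · MOVCS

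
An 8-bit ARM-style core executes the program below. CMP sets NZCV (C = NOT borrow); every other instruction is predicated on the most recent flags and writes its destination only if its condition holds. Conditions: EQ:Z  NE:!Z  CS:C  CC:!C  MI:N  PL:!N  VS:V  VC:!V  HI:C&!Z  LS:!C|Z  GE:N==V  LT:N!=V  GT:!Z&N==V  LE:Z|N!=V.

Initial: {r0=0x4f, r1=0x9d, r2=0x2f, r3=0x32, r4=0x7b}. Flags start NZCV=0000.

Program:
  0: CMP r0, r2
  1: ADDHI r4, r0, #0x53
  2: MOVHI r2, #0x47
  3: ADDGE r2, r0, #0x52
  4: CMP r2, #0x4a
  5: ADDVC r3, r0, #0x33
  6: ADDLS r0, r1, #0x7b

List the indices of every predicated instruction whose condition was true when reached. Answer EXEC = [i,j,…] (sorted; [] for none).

EXEC = [1,2,3]

0: ✓ CMP  NZCV=0010
1: ✓ ADDHI  r4←0xa2
2: ✓ MOVHI  r2←0x47
3: ✓ ADDGE  r2←0xa1
4: ✓ CMP  NZCV=0011
5: · ADDVC
6: · ADDLS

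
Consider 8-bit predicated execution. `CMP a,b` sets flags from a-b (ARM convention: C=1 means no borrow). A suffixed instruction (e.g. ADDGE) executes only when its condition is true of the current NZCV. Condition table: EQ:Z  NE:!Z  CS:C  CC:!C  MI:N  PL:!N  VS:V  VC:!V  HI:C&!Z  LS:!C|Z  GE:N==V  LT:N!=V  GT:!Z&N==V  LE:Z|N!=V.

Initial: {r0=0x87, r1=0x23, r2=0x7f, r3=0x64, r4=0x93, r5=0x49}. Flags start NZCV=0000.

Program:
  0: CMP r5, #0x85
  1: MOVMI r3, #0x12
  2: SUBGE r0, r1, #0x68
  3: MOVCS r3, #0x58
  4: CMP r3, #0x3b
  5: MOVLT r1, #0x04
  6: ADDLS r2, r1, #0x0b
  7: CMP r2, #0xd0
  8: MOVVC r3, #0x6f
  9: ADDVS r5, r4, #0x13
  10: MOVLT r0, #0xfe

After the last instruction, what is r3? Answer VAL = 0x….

VAL = 0x6f

0: ✓ CMP  NZCV=1001
1: ✓ MOVMI  r3←0x12
2: ✓ SUBGE  r0←0xbb
3: · MOVCS
4: ✓ CMP  NZCV=1000
5: ✓ MOVLT  r1←0x04
6: ✓ ADDLS  r2←0x0f
7: ✓ CMP  NZCV=0000
8: ✓ MOVVC  r3←0x6f
9: · ADDVS
10: · MOVLT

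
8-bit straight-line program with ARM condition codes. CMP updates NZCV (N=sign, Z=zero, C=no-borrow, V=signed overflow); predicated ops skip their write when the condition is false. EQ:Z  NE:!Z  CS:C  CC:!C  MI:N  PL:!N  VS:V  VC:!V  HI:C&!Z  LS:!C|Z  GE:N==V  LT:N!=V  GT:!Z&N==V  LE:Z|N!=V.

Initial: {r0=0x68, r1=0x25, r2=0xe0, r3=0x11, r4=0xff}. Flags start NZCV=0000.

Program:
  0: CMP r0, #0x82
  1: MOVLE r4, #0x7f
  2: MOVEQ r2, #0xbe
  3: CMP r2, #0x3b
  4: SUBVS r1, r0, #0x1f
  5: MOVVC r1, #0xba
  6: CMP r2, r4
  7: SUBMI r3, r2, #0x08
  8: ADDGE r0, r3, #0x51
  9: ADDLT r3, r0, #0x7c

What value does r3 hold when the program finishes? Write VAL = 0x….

[0] flags=1001 → (cmp)
[1] flags=1001 LE?F → skip
[2] flags=1001 EQ?F → skip
[3] flags=1010 → (cmp)
[4] flags=1010 VS?F → skip
[5] flags=1010 VC?T → r1=0xba
[6] flags=1000 → (cmp)
[7] flags=1000 MI?T → r3=0xd8
[8] flags=1000 GE?F → skip
[9] flags=1000 LT?T → r3=0xe4

VAL = 0xe4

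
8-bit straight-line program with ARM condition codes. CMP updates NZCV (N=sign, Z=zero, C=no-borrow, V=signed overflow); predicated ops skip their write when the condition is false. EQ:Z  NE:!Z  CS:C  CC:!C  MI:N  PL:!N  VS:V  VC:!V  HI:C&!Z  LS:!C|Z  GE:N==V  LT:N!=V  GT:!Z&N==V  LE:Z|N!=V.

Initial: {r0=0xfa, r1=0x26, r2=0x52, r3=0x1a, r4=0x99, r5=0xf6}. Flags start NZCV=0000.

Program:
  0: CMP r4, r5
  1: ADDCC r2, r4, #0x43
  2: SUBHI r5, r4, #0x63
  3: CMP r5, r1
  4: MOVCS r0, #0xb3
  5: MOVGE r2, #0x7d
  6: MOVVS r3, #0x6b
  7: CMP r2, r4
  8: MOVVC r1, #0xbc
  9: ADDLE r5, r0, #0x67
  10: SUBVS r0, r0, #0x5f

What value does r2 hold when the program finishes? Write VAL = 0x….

0: ✓ CMP  NZCV=1000
1: ✓ ADDCC  r2←0xdc
2: · SUBHI
3: ✓ CMP  NZCV=1010
4: ✓ MOVCS  r0←0xb3
5: · MOVGE
6: · MOVVS
7: ✓ CMP  NZCV=0010
8: ✓ MOVVC  r1←0xbc
9: · ADDLE
10: · SUBVS

VAL = 0xdc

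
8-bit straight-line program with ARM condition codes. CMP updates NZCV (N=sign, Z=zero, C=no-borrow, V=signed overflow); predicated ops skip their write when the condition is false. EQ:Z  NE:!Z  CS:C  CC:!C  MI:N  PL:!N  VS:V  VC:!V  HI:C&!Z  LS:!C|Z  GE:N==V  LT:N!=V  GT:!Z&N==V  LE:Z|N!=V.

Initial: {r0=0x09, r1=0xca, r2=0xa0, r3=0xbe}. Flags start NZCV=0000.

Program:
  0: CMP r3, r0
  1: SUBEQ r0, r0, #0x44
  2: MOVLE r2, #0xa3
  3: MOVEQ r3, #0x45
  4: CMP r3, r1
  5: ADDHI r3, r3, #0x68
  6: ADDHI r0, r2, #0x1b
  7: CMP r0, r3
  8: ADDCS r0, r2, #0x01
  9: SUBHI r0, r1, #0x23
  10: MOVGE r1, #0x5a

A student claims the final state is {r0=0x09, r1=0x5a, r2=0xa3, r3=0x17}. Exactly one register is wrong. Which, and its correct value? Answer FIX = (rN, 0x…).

0: ✓ CMP  NZCV=1010
1: · SUBEQ
2: ✓ MOVLE  r2←0xa3
3: · MOVEQ
4: ✓ CMP  NZCV=1000
5: · ADDHI
6: · ADDHI
7: ✓ CMP  NZCV=0000
8: · ADDCS
9: · SUBHI
10: ✓ MOVGE  r1←0x5a

FIX = (r3, 0xbe)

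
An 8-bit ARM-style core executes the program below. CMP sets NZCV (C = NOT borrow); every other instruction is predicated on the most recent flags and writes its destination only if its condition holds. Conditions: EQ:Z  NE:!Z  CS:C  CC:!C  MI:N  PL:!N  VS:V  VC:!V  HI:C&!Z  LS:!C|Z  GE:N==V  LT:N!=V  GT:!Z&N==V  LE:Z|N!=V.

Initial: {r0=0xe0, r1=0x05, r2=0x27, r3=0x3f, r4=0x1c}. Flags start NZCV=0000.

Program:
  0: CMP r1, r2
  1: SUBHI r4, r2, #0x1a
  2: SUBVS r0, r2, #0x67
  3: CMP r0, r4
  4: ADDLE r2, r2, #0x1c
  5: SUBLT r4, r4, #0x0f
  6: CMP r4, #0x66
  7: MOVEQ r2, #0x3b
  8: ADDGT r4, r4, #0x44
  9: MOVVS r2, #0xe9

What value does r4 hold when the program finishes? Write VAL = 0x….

VAL = 0x0d

[0] flags=1000 → (cmp)
[1] flags=1000 HI?F → skip
[2] flags=1000 VS?F → skip
[3] flags=1010 → (cmp)
[4] flags=1010 LE?T → r2=0x43
[5] flags=1010 LT?T → r4=0x0d
[6] flags=1000 → (cmp)
[7] flags=1000 EQ?F → skip
[8] flags=1000 GT?F → skip
[9] flags=1000 VS?F → skip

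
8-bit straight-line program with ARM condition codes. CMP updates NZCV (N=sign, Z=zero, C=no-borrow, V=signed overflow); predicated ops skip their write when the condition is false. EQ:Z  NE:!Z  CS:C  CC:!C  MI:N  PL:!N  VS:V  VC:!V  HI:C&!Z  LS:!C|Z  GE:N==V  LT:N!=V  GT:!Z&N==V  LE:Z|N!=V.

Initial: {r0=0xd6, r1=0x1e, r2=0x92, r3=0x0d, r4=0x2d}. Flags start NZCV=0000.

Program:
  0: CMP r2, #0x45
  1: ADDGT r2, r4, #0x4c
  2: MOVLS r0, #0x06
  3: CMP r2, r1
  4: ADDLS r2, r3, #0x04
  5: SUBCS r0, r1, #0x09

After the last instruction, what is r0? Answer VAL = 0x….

0: ✓ CMP  NZCV=0011
1: · ADDGT
2: · MOVLS
3: ✓ CMP  NZCV=0011
4: · ADDLS
5: ✓ SUBCS  r0←0x15

VAL = 0x15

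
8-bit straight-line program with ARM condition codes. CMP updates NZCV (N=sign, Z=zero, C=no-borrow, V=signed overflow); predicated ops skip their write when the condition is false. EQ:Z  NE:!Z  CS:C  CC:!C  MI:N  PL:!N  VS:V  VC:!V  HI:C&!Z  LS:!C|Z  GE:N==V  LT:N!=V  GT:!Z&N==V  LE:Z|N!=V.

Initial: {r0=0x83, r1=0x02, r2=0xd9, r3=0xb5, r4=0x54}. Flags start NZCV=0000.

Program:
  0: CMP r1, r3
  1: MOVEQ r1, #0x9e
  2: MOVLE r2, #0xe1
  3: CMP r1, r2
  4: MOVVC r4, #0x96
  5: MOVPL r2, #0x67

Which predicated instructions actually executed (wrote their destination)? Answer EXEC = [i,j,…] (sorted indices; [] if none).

[0] flags=0000 → (cmp)
[1] flags=0000 EQ?F → skip
[2] flags=0000 LE?F → skip
[3] flags=0000 → (cmp)
[4] flags=0000 VC?T → r4=0x96
[5] flags=0000 PL?T → r2=0x67

EXEC = [4,5]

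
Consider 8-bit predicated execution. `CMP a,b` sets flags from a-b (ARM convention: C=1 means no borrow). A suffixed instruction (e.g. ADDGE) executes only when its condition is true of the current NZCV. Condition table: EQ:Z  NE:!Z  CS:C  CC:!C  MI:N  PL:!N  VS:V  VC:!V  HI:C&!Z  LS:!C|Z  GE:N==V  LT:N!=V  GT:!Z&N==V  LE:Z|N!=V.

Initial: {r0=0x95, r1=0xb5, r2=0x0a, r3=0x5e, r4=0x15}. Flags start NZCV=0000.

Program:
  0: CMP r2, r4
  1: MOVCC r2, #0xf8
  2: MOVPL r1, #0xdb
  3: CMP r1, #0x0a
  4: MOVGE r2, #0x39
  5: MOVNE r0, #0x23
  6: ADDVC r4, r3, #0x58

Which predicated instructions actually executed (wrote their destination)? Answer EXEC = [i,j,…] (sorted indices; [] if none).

[0] flags=1000 → (cmp)
[1] flags=1000 CC?T → r2=0xf8
[2] flags=1000 PL?F → skip
[3] flags=1010 → (cmp)
[4] flags=1010 GE?F → skip
[5] flags=1010 NE?T → r0=0x23
[6] flags=1010 VC?T → r4=0xb6

EXEC = [1,5,6]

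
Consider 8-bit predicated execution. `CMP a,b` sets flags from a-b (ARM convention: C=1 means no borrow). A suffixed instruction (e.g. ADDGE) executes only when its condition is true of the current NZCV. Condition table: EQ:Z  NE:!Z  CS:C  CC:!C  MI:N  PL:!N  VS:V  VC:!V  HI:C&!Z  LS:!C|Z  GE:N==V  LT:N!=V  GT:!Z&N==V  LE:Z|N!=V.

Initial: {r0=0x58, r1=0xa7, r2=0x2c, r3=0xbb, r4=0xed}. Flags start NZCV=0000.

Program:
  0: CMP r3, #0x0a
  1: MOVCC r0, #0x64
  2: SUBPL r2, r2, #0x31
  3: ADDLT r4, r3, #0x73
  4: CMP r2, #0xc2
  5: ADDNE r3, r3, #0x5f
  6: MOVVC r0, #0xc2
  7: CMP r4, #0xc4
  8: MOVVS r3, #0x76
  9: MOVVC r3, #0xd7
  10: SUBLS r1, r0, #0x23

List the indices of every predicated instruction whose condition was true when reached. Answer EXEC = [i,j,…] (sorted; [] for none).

EXEC = [3,5,6,9,10]

[0] flags=1010 → (cmp)
[1] flags=1010 CC?F → skip
[2] flags=1010 PL?F → skip
[3] flags=1010 LT?T → r4=0x2e
[4] flags=0000 → (cmp)
[5] flags=0000 NE?T → r3=0x1a
[6] flags=0000 VC?T → r0=0xc2
[7] flags=0000 → (cmp)
[8] flags=0000 VS?F → skip
[9] flags=0000 VC?T → r3=0xd7
[10] flags=0000 LS?T → r1=0x9f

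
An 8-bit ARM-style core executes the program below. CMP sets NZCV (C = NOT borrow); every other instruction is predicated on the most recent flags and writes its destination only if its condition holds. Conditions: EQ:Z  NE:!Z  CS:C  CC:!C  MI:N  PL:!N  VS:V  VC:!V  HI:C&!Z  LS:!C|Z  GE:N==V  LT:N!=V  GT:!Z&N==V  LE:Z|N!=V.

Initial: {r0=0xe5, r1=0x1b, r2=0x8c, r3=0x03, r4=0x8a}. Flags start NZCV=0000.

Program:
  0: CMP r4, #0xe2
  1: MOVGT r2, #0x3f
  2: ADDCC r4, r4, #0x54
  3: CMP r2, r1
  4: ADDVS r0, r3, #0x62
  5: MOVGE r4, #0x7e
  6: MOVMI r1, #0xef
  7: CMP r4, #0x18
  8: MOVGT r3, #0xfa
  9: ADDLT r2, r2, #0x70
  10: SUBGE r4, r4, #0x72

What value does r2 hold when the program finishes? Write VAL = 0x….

VAL = 0xfc

[0] flags=1000 → (cmp)
[1] flags=1000 GT?F → skip
[2] flags=1000 CC?T → r4=0xde
[3] flags=0011 → (cmp)
[4] flags=0011 VS?T → r0=0x65
[5] flags=0011 GE?F → skip
[6] flags=0011 MI?F → skip
[7] flags=1010 → (cmp)
[8] flags=1010 GT?F → skip
[9] flags=1010 LT?T → r2=0xfc
[10] flags=1010 GE?F → skip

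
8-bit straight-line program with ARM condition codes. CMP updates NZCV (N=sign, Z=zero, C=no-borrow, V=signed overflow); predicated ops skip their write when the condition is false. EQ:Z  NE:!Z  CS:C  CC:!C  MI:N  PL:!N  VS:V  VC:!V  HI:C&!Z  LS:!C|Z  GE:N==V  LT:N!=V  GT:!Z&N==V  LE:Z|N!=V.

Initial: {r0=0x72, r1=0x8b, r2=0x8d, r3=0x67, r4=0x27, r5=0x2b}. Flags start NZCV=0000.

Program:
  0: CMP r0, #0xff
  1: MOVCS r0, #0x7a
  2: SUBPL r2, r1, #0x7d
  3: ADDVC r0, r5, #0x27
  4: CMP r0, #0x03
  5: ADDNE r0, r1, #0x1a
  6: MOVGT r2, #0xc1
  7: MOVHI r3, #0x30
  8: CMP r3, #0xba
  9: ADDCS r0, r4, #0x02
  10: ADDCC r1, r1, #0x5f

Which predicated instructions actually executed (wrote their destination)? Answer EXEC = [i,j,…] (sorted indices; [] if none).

EXEC = [2,3,5,6,7,10]

0: ✓ CMP  NZCV=0000
1: · MOVCS
2: ✓ SUBPL  r2←0x0e
3: ✓ ADDVC  r0←0x52
4: ✓ CMP  NZCV=0010
5: ✓ ADDNE  r0←0xa5
6: ✓ MOVGT  r2←0xc1
7: ✓ MOVHI  r3←0x30
8: ✓ CMP  NZCV=0000
9: · ADDCS
10: ✓ ADDCC  r1←0xea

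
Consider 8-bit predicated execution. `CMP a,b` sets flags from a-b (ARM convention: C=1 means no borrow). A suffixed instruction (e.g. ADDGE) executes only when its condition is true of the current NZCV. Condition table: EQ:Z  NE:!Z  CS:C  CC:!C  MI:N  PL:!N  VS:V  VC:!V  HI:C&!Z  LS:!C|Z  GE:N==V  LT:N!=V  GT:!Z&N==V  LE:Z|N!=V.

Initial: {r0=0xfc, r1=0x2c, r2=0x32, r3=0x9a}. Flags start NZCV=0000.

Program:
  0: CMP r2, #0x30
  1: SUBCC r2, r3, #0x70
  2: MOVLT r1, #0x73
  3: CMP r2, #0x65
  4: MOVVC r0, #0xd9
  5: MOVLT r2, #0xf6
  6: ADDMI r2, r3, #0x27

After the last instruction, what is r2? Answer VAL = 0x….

0: ✓ CMP  NZCV=0010
1: · SUBCC
2: · MOVLT
3: ✓ CMP  NZCV=1000
4: ✓ MOVVC  r0←0xd9
5: ✓ MOVLT  r2←0xf6
6: ✓ ADDMI  r2←0xc1

VAL = 0xc1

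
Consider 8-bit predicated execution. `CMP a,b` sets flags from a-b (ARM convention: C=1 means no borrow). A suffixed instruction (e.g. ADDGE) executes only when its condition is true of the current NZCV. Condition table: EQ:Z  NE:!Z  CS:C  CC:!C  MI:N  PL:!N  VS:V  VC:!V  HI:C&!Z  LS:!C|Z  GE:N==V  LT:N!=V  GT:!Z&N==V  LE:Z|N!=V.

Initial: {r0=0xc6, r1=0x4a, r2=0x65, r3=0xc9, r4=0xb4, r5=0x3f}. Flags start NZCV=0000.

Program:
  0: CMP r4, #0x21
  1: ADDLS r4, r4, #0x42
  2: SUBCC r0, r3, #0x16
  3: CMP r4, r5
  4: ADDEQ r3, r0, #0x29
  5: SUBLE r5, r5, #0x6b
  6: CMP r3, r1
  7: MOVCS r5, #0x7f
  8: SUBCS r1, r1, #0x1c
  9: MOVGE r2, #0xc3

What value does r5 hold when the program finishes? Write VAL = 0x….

VAL = 0x7f

[0] flags=1010 → (cmp)
[1] flags=1010 LS?F → skip
[2] flags=1010 CC?F → skip
[3] flags=0011 → (cmp)
[4] flags=0011 EQ?F → skip
[5] flags=0011 LE?T → r5=0xd4
[6] flags=0011 → (cmp)
[7] flags=0011 CS?T → r5=0x7f
[8] flags=0011 CS?T → r1=0x2e
[9] flags=0011 GE?F → skip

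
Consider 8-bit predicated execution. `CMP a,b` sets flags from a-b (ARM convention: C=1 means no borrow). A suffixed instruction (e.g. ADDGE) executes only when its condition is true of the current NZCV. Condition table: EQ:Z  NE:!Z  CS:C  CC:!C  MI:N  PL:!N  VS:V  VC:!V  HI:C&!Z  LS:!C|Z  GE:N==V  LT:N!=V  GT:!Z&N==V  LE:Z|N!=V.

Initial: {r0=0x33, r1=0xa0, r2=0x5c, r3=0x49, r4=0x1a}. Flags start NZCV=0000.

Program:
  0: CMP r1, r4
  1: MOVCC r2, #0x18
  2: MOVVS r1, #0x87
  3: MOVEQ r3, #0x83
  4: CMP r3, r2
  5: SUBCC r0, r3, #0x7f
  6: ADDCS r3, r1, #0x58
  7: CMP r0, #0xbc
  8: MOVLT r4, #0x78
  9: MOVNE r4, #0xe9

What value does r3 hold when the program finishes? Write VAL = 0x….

VAL = 0x49

0: ✓ CMP  NZCV=1010
1: · MOVCC
2: · MOVVS
3: · MOVEQ
4: ✓ CMP  NZCV=1000
5: ✓ SUBCC  r0←0xca
6: · ADDCS
7: ✓ CMP  NZCV=0010
8: · MOVLT
9: ✓ MOVNE  r4←0xe9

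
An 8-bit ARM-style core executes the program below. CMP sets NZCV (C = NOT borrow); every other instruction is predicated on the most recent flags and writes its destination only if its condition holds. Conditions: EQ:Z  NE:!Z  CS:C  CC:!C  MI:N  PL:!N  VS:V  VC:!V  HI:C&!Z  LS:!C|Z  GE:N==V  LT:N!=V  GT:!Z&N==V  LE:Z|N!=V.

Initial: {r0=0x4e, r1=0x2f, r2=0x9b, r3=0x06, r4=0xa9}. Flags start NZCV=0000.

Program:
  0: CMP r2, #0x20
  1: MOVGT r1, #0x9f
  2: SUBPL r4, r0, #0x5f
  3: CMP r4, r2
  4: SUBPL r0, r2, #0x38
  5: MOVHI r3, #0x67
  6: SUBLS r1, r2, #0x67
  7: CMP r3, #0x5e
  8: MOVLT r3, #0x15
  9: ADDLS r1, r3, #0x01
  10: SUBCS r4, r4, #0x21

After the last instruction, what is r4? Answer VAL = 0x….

VAL = 0xce

[0] flags=0011 → (cmp)
[1] flags=0011 GT?F → skip
[2] flags=0011 PL?T → r4=0xef
[3] flags=0010 → (cmp)
[4] flags=0010 PL?T → r0=0x63
[5] flags=0010 HI?T → r3=0x67
[6] flags=0010 LS?F → skip
[7] flags=0010 → (cmp)
[8] flags=0010 LT?F → skip
[9] flags=0010 LS?F → skip
[10] flags=0010 CS?T → r4=0xce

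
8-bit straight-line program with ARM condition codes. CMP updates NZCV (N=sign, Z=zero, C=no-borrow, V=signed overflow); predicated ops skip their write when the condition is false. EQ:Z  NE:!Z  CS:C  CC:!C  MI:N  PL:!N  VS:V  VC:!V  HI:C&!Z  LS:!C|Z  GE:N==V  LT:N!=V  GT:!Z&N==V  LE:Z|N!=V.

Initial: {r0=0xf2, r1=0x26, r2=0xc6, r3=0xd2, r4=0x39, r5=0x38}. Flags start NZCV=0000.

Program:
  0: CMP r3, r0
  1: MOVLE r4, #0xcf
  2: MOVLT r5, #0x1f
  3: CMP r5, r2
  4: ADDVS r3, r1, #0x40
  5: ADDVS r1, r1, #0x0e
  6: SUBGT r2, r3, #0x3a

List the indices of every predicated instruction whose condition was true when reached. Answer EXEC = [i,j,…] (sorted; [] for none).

EXEC = [1,2,6]

0: ✓ CMP  NZCV=1000
1: ✓ MOVLE  r4←0xcf
2: ✓ MOVLT  r5←0x1f
3: ✓ CMP  NZCV=0000
4: · ADDVS
5: · ADDVS
6: ✓ SUBGT  r2←0x98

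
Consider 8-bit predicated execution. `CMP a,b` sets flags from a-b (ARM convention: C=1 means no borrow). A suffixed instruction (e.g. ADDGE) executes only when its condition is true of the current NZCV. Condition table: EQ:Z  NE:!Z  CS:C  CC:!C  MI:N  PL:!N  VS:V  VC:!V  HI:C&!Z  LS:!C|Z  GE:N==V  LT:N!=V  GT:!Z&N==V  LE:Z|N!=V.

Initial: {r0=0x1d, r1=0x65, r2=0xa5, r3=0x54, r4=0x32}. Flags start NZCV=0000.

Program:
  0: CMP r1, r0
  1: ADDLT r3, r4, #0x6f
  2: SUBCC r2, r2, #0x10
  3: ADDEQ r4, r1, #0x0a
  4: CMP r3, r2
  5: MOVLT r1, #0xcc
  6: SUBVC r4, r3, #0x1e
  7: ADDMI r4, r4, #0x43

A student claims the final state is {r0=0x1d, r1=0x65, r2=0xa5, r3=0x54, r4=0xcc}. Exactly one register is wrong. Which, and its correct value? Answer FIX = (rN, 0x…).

[0] flags=0010 → (cmp)
[1] flags=0010 LT?F → skip
[2] flags=0010 CC?F → skip
[3] flags=0010 EQ?F → skip
[4] flags=1001 → (cmp)
[5] flags=1001 LT?F → skip
[6] flags=1001 VC?F → skip
[7] flags=1001 MI?T → r4=0x75

FIX = (r4, 0x75)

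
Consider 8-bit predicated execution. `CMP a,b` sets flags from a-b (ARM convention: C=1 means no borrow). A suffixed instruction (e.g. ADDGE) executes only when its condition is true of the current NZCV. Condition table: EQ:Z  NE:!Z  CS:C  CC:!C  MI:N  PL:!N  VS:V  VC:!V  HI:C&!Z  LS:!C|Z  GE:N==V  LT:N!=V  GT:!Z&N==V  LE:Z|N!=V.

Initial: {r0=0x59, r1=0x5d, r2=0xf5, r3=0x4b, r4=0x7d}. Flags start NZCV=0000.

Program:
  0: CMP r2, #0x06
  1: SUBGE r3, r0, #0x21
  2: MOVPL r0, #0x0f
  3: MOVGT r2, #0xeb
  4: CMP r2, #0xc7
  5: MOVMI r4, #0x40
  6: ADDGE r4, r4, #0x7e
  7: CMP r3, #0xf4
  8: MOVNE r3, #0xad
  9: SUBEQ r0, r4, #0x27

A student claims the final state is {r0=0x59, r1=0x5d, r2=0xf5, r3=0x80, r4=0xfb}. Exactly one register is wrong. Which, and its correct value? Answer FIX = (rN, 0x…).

[0] flags=1010 → (cmp)
[1] flags=1010 GE?F → skip
[2] flags=1010 PL?F → skip
[3] flags=1010 GT?F → skip
[4] flags=0010 → (cmp)
[5] flags=0010 MI?F → skip
[6] flags=0010 GE?T → r4=0xfb
[7] flags=0000 → (cmp)
[8] flags=0000 NE?T → r3=0xad
[9] flags=0000 EQ?F → skip

FIX = (r3, 0xad)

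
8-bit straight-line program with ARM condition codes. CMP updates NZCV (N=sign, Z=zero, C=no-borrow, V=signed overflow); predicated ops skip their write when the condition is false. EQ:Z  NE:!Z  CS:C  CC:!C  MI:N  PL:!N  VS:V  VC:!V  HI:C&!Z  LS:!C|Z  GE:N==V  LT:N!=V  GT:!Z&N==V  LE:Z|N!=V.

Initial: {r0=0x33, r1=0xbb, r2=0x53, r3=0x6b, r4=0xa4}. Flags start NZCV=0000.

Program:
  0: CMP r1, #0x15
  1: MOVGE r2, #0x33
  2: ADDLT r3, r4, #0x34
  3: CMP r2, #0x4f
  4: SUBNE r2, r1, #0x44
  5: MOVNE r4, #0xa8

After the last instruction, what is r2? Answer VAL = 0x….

VAL = 0x77

[0] flags=1010 → (cmp)
[1] flags=1010 GE?F → skip
[2] flags=1010 LT?T → r3=0xd8
[3] flags=0010 → (cmp)
[4] flags=0010 NE?T → r2=0x77
[5] flags=0010 NE?T → r4=0xa8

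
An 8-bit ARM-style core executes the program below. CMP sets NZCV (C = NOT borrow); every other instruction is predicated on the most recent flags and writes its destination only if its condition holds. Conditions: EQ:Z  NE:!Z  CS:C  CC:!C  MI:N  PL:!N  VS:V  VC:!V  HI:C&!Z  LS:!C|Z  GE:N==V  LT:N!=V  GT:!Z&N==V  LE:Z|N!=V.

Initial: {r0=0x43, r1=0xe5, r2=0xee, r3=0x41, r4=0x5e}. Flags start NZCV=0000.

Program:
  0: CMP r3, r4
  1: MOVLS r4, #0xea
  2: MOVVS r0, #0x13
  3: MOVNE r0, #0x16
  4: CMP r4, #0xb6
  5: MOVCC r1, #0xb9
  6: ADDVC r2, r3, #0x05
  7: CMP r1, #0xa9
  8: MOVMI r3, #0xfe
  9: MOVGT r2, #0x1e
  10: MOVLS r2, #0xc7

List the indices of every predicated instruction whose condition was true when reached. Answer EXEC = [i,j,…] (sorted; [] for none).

EXEC = [1,3,6,9]

0: ✓ CMP  NZCV=1000
1: ✓ MOVLS  r4←0xea
2: · MOVVS
3: ✓ MOVNE  r0←0x16
4: ✓ CMP  NZCV=0010
5: · MOVCC
6: ✓ ADDVC  r2←0x46
7: ✓ CMP  NZCV=0010
8: · MOVMI
9: ✓ MOVGT  r2←0x1e
10: · MOVLS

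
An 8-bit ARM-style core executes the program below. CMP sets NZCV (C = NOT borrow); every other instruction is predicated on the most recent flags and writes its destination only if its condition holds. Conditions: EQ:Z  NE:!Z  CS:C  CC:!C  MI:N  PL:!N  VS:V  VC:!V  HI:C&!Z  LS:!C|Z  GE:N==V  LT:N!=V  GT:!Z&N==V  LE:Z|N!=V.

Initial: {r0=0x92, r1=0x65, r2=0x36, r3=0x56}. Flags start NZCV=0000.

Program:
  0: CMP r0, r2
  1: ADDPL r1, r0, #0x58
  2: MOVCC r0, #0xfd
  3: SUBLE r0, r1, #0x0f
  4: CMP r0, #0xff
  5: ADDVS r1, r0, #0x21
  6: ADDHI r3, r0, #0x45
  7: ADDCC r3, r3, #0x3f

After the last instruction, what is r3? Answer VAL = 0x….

VAL = 0x95

[0] flags=0011 → (cmp)
[1] flags=0011 PL?T → r1=0xea
[2] flags=0011 CC?F → skip
[3] flags=0011 LE?T → r0=0xdb
[4] flags=1000 → (cmp)
[5] flags=1000 VS?F → skip
[6] flags=1000 HI?F → skip
[7] flags=1000 CC?T → r3=0x95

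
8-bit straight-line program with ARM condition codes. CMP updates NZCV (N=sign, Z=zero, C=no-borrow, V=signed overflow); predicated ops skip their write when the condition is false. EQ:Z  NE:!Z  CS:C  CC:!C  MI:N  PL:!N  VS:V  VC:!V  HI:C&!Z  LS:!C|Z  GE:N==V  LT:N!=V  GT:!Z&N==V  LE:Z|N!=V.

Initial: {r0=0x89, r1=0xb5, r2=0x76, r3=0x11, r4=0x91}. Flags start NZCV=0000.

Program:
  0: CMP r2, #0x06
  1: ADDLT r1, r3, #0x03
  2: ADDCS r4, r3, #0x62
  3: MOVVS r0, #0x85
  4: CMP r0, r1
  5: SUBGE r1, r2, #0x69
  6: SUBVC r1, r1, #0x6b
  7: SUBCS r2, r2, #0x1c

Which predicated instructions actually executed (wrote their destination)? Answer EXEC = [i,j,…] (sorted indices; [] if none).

EXEC = [2,6]

0: ✓ CMP  NZCV=0010
1: · ADDLT
2: ✓ ADDCS  r4←0x73
3: · MOVVS
4: ✓ CMP  NZCV=1000
5: · SUBGE
6: ✓ SUBVC  r1←0x4a
7: · SUBCS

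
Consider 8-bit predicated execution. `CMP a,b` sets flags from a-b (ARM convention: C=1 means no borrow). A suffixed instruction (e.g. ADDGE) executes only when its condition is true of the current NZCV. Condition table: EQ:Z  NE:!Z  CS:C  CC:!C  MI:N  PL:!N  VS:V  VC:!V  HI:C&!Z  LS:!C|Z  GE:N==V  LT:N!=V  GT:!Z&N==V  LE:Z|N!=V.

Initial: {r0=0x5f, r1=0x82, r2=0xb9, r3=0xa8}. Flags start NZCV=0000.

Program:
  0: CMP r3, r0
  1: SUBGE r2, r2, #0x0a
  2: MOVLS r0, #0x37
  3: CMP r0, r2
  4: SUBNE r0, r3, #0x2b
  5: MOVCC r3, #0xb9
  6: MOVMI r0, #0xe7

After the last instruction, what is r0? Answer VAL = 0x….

VAL = 0xe7

0: ✓ CMP  NZCV=0011
1: · SUBGE
2: · MOVLS
3: ✓ CMP  NZCV=1001
4: ✓ SUBNE  r0←0x7d
5: ✓ MOVCC  r3←0xb9
6: ✓ MOVMI  r0←0xe7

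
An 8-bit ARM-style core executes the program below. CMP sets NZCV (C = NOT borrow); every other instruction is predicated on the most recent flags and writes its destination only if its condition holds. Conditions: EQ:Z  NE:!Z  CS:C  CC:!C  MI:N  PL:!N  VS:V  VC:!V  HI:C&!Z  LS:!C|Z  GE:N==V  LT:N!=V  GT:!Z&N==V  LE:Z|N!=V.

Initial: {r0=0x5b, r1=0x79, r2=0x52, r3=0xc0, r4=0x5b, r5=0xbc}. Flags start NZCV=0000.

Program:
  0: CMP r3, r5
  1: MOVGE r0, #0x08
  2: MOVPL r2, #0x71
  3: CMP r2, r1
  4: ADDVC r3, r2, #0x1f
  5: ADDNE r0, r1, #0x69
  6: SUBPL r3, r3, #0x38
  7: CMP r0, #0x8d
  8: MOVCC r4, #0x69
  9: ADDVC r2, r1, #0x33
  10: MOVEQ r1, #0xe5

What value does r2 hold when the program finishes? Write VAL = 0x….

VAL = 0xac

0: ✓ CMP  NZCV=0010
1: ✓ MOVGE  r0←0x08
2: ✓ MOVPL  r2←0x71
3: ✓ CMP  NZCV=1000
4: ✓ ADDVC  r3←0x90
5: ✓ ADDNE  r0←0xe2
6: · SUBPL
7: ✓ CMP  NZCV=0010
8: · MOVCC
9: ✓ ADDVC  r2←0xac
10: · MOVEQ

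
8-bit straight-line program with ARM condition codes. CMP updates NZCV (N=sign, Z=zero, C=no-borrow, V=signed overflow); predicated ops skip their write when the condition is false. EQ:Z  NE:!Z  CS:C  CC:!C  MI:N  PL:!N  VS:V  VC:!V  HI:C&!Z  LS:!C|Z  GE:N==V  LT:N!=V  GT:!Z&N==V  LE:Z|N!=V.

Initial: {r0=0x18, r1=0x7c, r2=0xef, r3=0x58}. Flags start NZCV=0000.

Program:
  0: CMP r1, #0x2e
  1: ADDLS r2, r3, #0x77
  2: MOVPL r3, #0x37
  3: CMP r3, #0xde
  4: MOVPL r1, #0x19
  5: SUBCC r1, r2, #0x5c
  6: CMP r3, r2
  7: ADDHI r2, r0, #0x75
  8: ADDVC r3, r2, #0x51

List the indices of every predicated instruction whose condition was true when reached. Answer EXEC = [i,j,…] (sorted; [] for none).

[0] flags=0010 → (cmp)
[1] flags=0010 LS?F → skip
[2] flags=0010 PL?T → r3=0x37
[3] flags=0000 → (cmp)
[4] flags=0000 PL?T → r1=0x19
[5] flags=0000 CC?T → r1=0x93
[6] flags=0000 → (cmp)
[7] flags=0000 HI?F → skip
[8] flags=0000 VC?T → r3=0x40

EXEC = [2,4,5,8]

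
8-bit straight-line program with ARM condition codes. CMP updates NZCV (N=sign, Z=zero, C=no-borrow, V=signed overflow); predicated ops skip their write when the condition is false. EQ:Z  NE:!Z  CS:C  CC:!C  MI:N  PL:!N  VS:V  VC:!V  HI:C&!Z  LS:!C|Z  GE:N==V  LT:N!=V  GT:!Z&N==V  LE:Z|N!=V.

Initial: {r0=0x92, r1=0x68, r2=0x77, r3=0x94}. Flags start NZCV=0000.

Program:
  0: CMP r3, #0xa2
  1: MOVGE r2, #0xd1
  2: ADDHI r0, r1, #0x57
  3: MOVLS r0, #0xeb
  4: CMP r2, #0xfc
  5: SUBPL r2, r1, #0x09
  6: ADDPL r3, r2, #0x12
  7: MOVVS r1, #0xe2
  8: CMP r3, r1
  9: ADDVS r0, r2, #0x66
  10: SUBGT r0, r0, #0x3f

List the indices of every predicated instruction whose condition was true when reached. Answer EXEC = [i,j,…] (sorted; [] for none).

0: ✓ CMP  NZCV=1000
1: · MOVGE
2: · ADDHI
3: ✓ MOVLS  r0←0xeb
4: ✓ CMP  NZCV=0000
5: ✓ SUBPL  r2←0x5f
6: ✓ ADDPL  r3←0x71
7: · MOVVS
8: ✓ CMP  NZCV=0010
9: · ADDVS
10: ✓ SUBGT  r0←0xac

EXEC = [3,5,6,10]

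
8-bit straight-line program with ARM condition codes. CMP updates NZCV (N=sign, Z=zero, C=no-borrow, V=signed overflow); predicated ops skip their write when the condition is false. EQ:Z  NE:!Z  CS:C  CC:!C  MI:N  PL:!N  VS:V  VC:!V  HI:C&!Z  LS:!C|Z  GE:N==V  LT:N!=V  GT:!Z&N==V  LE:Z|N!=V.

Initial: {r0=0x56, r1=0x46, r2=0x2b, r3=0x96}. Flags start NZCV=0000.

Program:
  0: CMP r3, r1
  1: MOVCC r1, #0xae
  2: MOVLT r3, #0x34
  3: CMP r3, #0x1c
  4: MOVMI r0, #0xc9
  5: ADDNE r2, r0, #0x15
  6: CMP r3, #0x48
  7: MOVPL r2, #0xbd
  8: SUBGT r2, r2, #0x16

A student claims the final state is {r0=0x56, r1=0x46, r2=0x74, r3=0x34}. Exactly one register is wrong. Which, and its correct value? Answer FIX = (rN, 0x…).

FIX = (r2, 0x6b)

0: ✓ CMP  NZCV=0011
1: · MOVCC
2: ✓ MOVLT  r3←0x34
3: ✓ CMP  NZCV=0010
4: · MOVMI
5: ✓ ADDNE  r2←0x6b
6: ✓ CMP  NZCV=1000
7: · MOVPL
8: · SUBGT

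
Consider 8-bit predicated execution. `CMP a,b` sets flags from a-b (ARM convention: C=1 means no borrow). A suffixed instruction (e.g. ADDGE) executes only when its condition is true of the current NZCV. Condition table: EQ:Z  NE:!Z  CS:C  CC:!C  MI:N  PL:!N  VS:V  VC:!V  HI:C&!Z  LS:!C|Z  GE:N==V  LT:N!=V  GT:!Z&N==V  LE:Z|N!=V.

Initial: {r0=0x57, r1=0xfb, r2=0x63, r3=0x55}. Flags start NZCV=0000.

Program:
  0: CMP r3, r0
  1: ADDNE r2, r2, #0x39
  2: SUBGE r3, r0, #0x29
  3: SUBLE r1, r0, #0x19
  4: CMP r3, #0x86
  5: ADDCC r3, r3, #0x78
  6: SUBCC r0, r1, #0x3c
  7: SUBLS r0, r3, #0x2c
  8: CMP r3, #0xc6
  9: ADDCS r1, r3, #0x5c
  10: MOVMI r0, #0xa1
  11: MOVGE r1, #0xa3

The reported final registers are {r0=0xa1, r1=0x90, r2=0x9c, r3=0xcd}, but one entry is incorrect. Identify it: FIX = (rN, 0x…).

FIX = (r1, 0xa3)

[0] flags=1000 → (cmp)
[1] flags=1000 NE?T → r2=0x9c
[2] flags=1000 GE?F → skip
[3] flags=1000 LE?T → r1=0x3e
[4] flags=1001 → (cmp)
[5] flags=1001 CC?T → r3=0xcd
[6] flags=1001 CC?T → r0=0x02
[7] flags=1001 LS?T → r0=0xa1
[8] flags=0010 → (cmp)
[9] flags=0010 CS?T → r1=0x29
[10] flags=0010 MI?F → skip
[11] flags=0010 GE?T → r1=0xa3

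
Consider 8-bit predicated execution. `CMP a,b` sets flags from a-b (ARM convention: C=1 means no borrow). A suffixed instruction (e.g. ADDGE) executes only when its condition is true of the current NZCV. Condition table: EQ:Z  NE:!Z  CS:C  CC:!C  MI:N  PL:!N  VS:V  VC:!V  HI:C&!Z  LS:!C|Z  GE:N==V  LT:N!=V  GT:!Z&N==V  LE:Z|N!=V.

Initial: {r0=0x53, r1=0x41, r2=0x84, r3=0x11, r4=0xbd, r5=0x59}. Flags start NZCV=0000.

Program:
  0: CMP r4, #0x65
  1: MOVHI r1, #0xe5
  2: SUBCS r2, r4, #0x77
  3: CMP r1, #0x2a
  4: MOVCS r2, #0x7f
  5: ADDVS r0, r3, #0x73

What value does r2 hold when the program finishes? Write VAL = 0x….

VAL = 0x7f

[0] flags=0011 → (cmp)
[1] flags=0011 HI?T → r1=0xe5
[2] flags=0011 CS?T → r2=0x46
[3] flags=1010 → (cmp)
[4] flags=1010 CS?T → r2=0x7f
[5] flags=1010 VS?F → skip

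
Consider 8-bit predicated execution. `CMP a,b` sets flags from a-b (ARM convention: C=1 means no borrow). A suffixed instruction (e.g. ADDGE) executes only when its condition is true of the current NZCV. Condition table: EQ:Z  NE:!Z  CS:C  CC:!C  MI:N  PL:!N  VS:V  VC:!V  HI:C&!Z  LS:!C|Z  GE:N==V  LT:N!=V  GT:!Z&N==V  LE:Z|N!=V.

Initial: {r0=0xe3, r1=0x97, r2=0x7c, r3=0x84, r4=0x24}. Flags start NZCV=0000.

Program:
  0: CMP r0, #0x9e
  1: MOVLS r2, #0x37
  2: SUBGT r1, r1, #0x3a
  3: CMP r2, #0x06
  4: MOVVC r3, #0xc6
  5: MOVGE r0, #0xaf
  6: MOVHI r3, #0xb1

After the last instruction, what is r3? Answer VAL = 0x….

VAL = 0xb1

0: ✓ CMP  NZCV=0010
1: · MOVLS
2: ✓ SUBGT  r1←0x5d
3: ✓ CMP  NZCV=0010
4: ✓ MOVVC  r3←0xc6
5: ✓ MOVGE  r0←0xaf
6: ✓ MOVHI  r3←0xb1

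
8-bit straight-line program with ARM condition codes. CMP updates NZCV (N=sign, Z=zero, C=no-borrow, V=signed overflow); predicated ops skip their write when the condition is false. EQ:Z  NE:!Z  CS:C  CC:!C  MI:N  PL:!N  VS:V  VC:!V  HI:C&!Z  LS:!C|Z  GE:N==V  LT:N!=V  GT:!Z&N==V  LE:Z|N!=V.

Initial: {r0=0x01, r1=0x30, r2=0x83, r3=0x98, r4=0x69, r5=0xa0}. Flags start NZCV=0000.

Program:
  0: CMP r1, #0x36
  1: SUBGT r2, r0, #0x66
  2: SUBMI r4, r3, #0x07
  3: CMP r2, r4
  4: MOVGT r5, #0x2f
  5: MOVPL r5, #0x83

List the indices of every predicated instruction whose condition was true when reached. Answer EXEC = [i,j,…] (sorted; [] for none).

EXEC = [2]

[0] flags=1000 → (cmp)
[1] flags=1000 GT?F → skip
[2] flags=1000 MI?T → r4=0x91
[3] flags=1000 → (cmp)
[4] flags=1000 GT?F → skip
[5] flags=1000 PL?F → skip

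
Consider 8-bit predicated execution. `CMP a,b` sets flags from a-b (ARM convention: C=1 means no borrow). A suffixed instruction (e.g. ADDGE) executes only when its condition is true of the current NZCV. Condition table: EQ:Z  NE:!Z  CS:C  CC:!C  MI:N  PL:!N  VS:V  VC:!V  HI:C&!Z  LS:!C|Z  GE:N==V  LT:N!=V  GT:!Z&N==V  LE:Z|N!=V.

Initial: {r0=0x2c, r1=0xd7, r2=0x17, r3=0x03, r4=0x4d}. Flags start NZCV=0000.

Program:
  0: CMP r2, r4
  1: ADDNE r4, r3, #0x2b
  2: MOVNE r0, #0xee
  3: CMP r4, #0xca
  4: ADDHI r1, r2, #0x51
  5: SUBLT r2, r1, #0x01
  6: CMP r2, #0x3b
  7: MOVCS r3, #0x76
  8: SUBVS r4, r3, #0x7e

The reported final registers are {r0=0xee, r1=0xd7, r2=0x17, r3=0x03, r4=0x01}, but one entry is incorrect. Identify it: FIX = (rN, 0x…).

[0] flags=1000 → (cmp)
[1] flags=1000 NE?T → r4=0x2e
[2] flags=1000 NE?T → r0=0xee
[3] flags=0000 → (cmp)
[4] flags=0000 HI?F → skip
[5] flags=0000 LT?F → skip
[6] flags=1000 → (cmp)
[7] flags=1000 CS?F → skip
[8] flags=1000 VS?F → skip

FIX = (r4, 0x2e)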